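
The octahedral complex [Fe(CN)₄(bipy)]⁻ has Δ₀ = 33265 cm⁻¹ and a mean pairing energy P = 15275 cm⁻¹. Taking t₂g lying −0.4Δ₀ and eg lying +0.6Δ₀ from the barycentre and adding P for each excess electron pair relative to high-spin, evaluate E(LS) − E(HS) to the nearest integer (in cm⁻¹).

Ligand charges: 4×(-1) from CN⁻ and 1×(+0) from bipy sum to -4; with overall charge -1, Fe is +3.
Fe is in group 8, so Fe³⁺ is d⁵ (8 − 3 = 5).
High-spin: t₂g³ eg², CFSE = 0.0Δ₀ = 0 cm⁻¹.
For low-spin the configuration is t₂g⁵ eg⁰: orbital energy -2.0 × 33265 = -66530 cm⁻¹, and 2 additional pairs relative to high-spin add 30550 cm⁻¹, giving -35980 cm⁻¹.
E(LS) − E(HS) = -35980 − (0) = -35980 cm⁻¹.

-35980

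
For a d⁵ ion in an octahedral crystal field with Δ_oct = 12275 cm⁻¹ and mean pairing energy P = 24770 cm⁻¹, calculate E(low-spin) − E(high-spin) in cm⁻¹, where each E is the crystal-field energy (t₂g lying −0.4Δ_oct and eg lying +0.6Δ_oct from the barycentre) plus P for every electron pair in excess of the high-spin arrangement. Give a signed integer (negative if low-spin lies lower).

High-spin: t₂g³ eg², CFSE = 0.0Δ_oct = 0 cm⁻¹.
Low-spin t₂g⁵ eg⁰ gives -2.0Δ_oct = -24550 cm⁻¹, but forming 2 extra pairs costs 2P = 49540 cm⁻¹, so E(LS) = -24550 + 49540 = 24990 cm⁻¹.
The difference is 24990 − (0) = 24990 cm⁻¹, so high-spin lies lower.

24990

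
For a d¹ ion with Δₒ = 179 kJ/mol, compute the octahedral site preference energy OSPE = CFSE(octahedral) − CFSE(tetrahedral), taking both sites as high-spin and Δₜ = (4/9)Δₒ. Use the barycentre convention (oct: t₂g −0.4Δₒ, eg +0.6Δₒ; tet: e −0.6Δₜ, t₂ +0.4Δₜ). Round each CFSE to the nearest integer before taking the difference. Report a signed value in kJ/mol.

-24

Octahedral high-spin t2g^1 e_g^0: CFSE = -0.4 × 179 = -72 kJ/mol.
In a tetrahedral site the filling is e^1 t2^0: CFSE(tet) = -0.6Δₜ = -0.6 × (4/9)(179) = -48 kJ/mol.
OSPE = -72 − (-48) = -24 kJ/mol.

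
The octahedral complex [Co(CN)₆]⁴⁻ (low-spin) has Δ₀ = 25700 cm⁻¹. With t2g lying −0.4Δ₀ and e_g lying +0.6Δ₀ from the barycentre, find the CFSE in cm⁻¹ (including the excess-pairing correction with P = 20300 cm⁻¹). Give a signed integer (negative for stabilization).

Each CN⁻ contributes -1; 6 × (-1) = -6. With overall charge -4, Co is in the +2 oxidation state.
Co is in group 9, so Co²⁺ is d⁷ (9 − 2 = 7).
Electron filling gives t2g^6 e_g^1.
The orbital stabilization is -1.8Δ₀ = -1.8 × 25700 = -46260 cm⁻¹.
Relative to high-spin t2g^5 e_g^2 (2 paired), the low-spin configuration has 1 additional pair, contributing +1 × 20300 = +20300 cm⁻¹.
Overall CFSE = -46260 + 20300 = -25960 cm⁻¹.

-25960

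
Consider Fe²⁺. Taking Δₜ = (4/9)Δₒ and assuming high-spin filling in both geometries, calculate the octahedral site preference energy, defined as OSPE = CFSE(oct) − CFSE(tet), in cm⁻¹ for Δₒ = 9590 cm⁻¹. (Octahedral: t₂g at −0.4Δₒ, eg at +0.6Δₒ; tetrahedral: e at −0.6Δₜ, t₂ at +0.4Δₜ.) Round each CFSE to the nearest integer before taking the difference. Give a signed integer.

Fe sits in group 8; removing 2 electrons leaves Fe²⁺ with 8 − 2 = 6 d electrons.
Octahedral high-spin t₂g⁴ eg²: CFSE = -0.4 × 9590 = -3836 cm⁻¹.
In a tetrahedral site the filling is e³ t₂³: CFSE(tet) = -0.6Δₜ = -0.6 × (4/9)(9590) = -2557 cm⁻¹.
Subtracting, OSPE = -3836 − (-2557) = -1279 cm⁻¹.

-1279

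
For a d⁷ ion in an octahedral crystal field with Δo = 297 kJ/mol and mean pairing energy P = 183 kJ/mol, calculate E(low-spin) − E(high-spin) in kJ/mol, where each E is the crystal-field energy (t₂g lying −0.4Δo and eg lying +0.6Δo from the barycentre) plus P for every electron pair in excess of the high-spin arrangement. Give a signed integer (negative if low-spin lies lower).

-114

High-spin: t₂g⁵ eg², CFSE = -0.8Δo = -238 kJ/mol.
For low-spin the configuration is t₂g⁶ eg¹: orbital energy -1.8 × 297 = -535 kJ/mol, and 1 additional pair relative to high-spin adds 183 kJ/mol, giving -352 kJ/mol.
The difference is -352 − (-238) = -114 kJ/mol, so low-spin lies lower.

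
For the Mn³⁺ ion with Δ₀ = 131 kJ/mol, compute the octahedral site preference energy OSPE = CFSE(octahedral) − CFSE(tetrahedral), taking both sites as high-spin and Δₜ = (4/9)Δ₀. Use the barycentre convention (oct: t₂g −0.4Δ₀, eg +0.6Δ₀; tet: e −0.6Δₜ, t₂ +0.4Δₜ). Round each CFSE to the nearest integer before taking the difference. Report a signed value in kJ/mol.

-56

Mn sits in group 7; removing 3 electrons leaves Mn³⁺ with 7 − 3 = 4 d electrons.
Octahedral high-spin t₂g³ eg¹: CFSE = -0.6 × 131 = -79 kJ/mol.
In a tetrahedral site the filling is e² t₂²: CFSE(tet) = -0.4Δₜ = -0.4 × (4/9)(131) = -23 kJ/mol.
Subtracting, OSPE = -79 − (-23) = -56 kJ/mol.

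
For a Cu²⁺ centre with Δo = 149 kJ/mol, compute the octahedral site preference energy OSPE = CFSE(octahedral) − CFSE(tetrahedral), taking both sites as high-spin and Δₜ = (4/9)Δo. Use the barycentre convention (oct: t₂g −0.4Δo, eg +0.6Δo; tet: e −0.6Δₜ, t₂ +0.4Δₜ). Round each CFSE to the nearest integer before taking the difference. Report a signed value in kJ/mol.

-63

Cu is in group 11, so Cu²⁺ is d⁹ (11 − 2 = 9).
In an octahedral site d⁹ (HS) is t₂g⁶ eg³, giving CFSE(oct) = -0.6Δo = -89 kJ/mol.
Tetrahedral: e⁴ t₂⁵, CFSE = 4(−0.6) + 5(+0.4) = -0.4Δₜ = -0.4 × (4/9) × 149 = -26 kJ/mol.
OSPE = CFSE(oct) − CFSE(tet) = -89 − (-26) = -63 kJ/mol.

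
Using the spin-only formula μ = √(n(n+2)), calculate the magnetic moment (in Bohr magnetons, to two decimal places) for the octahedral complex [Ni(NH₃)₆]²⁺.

2.83 Bohr magnetons

NH₃ is neutral, so the +2 overall charge sits on Ni: oxidation state +2.
Ni sits in group 10; removing 2 electrons leaves Ni²⁺ with 10 − 2 = 8 d electrons.
Configuration: t2g^6 e_g^2 → 2 unpaired electrons.
μ(spin-only) = √[2(2+2)] = √8 ≈ 2.83 Bohr magnetons.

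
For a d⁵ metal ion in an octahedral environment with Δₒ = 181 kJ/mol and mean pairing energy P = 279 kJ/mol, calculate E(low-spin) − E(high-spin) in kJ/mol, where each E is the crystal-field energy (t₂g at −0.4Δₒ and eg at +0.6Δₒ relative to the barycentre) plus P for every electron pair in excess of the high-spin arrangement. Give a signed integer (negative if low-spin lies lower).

In the high-spin limit (t₂g³ eg²) the orbital term is 0.0Δₒ = 0 kJ/mol, with no excess pairing.
For low-spin the configuration is t₂g⁵ eg⁰: orbital energy -2.0 × 181 = -362 kJ/mol, and 2 additional pairs relative to high-spin add 558 kJ/mol, giving 196 kJ/mol.
E(LS) − E(HS) = 196 − (0) = 196 kJ/mol.

196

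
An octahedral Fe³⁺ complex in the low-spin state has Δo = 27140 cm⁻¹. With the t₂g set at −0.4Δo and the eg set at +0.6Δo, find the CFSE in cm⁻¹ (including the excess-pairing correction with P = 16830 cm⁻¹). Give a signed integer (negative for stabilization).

Fe³⁺: group 8, so d-count = 8 − 3 = 5.
The d⁵ electrons fill as t₂g⁵ eg⁰.
CFSE(orbital) = 5×(-0.4Δo) + 0×(0.6Δo) = -2.0Δo; with Δo = 27140 cm⁻¹ that is -54280 cm⁻¹.
Relative to high-spin t₂g³ eg² (0 paired), the low-spin configuration has 2 additional pairs, contributing +2 × 16830 = +33660 cm⁻¹.
Combining: -54280 + 33660 = -20620 cm⁻¹.

-20620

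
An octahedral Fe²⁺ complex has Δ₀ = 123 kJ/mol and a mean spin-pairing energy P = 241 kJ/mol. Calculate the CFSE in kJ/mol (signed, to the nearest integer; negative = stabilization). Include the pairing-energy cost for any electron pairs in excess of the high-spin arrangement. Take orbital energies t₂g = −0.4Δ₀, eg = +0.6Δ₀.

Fe sits in group 8; removing 2 electrons leaves Fe²⁺ with 8 − 2 = 6 d electrons.
Δ₀ < P, so pairing is avoided: the ground state is high-spin.
Filling d⁶ accordingly: t₂g⁴ eg².
Orbital CFSE = -0.4Δ₀ = -0.4 × 123 = -49 kJ/mol.
High-spin has no excess pairs, so no pairing correction applies.

-49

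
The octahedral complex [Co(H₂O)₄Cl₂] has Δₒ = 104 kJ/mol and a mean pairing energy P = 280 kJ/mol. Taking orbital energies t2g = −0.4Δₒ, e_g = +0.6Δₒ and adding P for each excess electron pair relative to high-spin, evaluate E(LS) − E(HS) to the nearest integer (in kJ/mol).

Ligand charges: 4×(+0) from H₂O and 2×(-1) from Cl⁻ sum to -2; with overall charge +0, Co is +2.
Co²⁺: group 9, so d-count = 9 − 2 = 7.
High-spin d⁷ fills as t2g^5 e_g^2 with CFSE 5(−0.4) + 2(+0.6) = -0.8Δₒ = -83 kJ/mol.
For low-spin the configuration is t2g^6 e_g^1: orbital energy -1.8 × 104 = -187 kJ/mol, and 1 additional pair relative to high-spin adds 280 kJ/mol, giving 93 kJ/mol.
Thus E(LS) − E(HS) = 176 kJ/mol.

176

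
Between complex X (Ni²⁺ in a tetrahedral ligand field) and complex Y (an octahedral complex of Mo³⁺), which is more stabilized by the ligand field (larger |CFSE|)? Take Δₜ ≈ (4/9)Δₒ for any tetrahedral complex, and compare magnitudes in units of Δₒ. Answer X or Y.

Y

X: Group 10 minus oxidation state +2 gives a d⁸ configuration for Ni²⁺; Tetrahedral splitting is small, so the complex is high-spin; e⁴ t₂⁴, CFSE = -0.8Δₜ ≈ -0.36Δₒ.
Y: Mo³⁺: group 6, so d-count = 6 − 3 = 3; For octahedral d³ the high- and low-spin configurations coincide; t2g^3 e_g^0, CFSE = -1.2Δₒ.
So Y has the larger |CFSE|.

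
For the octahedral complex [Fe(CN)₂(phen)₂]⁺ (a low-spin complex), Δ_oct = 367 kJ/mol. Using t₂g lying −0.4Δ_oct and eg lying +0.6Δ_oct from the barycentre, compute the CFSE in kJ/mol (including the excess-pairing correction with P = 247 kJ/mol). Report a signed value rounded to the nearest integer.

Ligand charges: 2×(-1) from CN⁻ and 2×(+0) from phen sum to -2; with overall charge +1, Fe is +3.
Fe³⁺: group 8, so d-count = 8 − 3 = 5.
The d⁵ electrons fill as t₂g⁵ eg⁰.
Orbital CFSE = 5(-0.4) + 0(0.6) = -2.0Δ_oct = -2.0 × 367 = -734 kJ/mol.
Relative to high-spin t₂g³ eg² (0 paired), the low-spin configuration has 2 additional pairs, contributing +2 × 247 = +494 kJ/mol.
Overall CFSE = -734 + 494 = -240 kJ/mol.

-240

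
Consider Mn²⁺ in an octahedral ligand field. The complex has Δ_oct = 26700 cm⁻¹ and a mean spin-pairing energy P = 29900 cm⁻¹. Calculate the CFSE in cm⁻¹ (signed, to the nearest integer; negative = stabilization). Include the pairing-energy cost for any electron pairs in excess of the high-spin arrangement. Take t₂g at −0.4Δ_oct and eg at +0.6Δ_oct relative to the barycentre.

Mn is in group 7, so Mn²⁺ is d⁵ (7 − 2 = 5).
Δ_oct < P, so pairing is avoided: the ground state is high-spin.
That gives t₂g³ eg².
Orbital CFSE = 0.0Δ_oct = 0.0 × 26700 = 0 cm⁻¹.
High-spin has no excess pairs, so no pairing correction applies.

0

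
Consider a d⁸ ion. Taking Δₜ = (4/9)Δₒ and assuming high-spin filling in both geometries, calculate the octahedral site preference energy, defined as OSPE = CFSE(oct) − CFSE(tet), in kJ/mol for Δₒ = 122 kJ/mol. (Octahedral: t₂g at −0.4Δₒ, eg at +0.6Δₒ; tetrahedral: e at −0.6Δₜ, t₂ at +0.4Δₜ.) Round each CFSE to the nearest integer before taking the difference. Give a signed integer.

-103

Octahedral (high-spin): t₂g⁶ eg², CFSE = 6(−0.4) + 2(+0.6) = -1.2Δₒ = -1.2 × 122 = -146 kJ/mol.
In a tetrahedral site the filling is e⁴ t₂⁴: CFSE(tet) = -0.8Δₜ = -0.8 × (4/9)(122) = -43 kJ/mol.
OSPE = -146 − (-43) = -103 kJ/mol.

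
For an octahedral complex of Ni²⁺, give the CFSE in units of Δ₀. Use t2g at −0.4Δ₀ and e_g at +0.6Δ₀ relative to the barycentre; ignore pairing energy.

-1.2 Δ₀

Ni sits in group 10; removing 2 electrons leaves Ni²⁺ with 10 − 2 = 8 d electrons.
Configuration: t2g^6 e_g^2.
CFSE = 6(-0.4Δ₀) + 2(0.6Δ₀) = -2.4Δ₀ + 1.2Δ₀ = -1.2Δ₀.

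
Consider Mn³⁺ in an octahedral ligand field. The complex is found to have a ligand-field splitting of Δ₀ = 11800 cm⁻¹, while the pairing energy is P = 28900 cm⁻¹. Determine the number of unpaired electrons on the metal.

Mn sits in group 7; removing 3 electrons leaves Mn³⁺ with 7 − 3 = 4 d electrons.
Δ₀ < P, so pairing is avoided: the ground state is high-spin.
Filling d⁴ accordingly: t₂g³ eg¹.
Unpaired electrons: 4.

4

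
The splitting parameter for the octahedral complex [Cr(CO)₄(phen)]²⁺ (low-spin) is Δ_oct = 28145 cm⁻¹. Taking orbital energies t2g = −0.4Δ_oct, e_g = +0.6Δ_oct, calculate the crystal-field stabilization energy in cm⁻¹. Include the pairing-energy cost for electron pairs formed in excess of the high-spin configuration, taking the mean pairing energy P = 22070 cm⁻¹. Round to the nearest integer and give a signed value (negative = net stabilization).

-22962

Ligand charges: 4×(+0) from CO and 1×(+0) from phen sum to +0; with overall charge +2, Cr is +2.
Cr sits in group 6; removing 2 electrons leaves Cr²⁺ with 6 − 2 = 4 d electrons.
Electron filling gives t2g^4 e_g^0.
Orbital CFSE = 4(-0.4) + 0(0.6) = -1.6Δ_oct = -1.6 × 28145 = -45032 cm⁻¹.
High-spin d⁴ would be t2g^3 e_g^1 with 0 pairs; low-spin has 1, so 1 excess pair costs +1P = +22070 cm⁻¹.
Net CFSE = -45032 + 22070 = -22962 cm⁻¹.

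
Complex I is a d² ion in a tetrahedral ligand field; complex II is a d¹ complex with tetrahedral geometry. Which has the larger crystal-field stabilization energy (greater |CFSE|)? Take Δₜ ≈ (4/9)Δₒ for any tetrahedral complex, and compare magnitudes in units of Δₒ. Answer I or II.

I: Tetrahedral fields are weak (Δₜ ≈ 4/9 Δₒ), so electrons fill high-spin; e² t₂⁰, CFSE = -1.2Δₜ ≈ -0.53Δₒ.
II: Tetrahedral fields are weak (Δₜ ≈ 4/9 Δₒ), so electrons fill high-spin; e^1 t2^0, CFSE = -0.6Δₜ ≈ -0.27Δₒ.
So I has the larger |CFSE|.

I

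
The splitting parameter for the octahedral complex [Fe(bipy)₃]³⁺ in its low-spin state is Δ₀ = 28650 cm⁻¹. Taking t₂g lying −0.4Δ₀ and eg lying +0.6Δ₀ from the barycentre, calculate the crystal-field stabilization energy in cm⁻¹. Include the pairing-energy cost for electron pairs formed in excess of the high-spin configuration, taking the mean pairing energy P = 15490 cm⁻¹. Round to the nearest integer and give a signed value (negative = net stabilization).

-26320

bipy is neutral, so the +3 overall charge sits on Fe: oxidation state +3.
Fe is in group 8, so Fe³⁺ is d⁵ (8 − 3 = 5).
Electron filling gives t₂g⁵ eg⁰.
CFSE(orbital) = 5×(-0.4Δ₀) + 0×(0.6Δ₀) = -2.0Δ₀; with Δ₀ = 28650 cm⁻¹ that is -57300 cm⁻¹.
Pairing penalty: 2 pairs vs 0 in the high-spin reference → 2 extra × P = 30980 cm⁻¹.
Net CFSE = -57300 + 30980 = -26320 cm⁻¹.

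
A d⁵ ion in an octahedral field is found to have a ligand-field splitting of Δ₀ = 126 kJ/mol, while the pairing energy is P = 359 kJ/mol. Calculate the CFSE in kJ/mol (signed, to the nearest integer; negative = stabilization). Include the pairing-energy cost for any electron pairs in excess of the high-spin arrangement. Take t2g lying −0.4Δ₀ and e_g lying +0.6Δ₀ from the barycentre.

0

Since Δ₀ = 126 kJ/mol < P = 359 kJ/mol, the complex adopts the high-spin configuration.
That gives t2g^3 e_g^2.
Orbital CFSE = 0.0Δ₀ = 0.0 × 126 = 0 kJ/mol.
High-spin has no excess pairs, so no pairing correction applies.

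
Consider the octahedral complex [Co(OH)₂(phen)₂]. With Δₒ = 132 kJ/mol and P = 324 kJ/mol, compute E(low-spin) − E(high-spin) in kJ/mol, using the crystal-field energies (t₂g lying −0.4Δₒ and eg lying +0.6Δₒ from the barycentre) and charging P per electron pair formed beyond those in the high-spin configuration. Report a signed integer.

Ligand charges: 2×(-1) from OH⁻ and 2×(+0) from phen sum to -2; with overall charge +0, Co is +2.
Co sits in group 9; removing 2 electrons leaves Co²⁺ with 9 − 2 = 7 d electrons.
High-spin: t₂g⁵ eg², CFSE = -0.8Δₒ = -106 kJ/mol.
For low-spin the configuration is t₂g⁶ eg¹: orbital energy -1.8 × 132 = -238 kJ/mol, and 1 additional pair relative to high-spin adds 324 kJ/mol, giving 86 kJ/mol.
E(LS) − E(HS) = 86 − (-106) = 192 kJ/mol.

192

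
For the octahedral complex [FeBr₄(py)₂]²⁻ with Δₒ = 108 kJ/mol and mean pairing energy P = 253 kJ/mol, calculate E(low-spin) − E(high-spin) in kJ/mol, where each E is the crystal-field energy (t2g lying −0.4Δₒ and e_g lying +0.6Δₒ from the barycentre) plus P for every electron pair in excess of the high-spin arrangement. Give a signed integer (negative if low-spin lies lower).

290

Ligand charges: 4×(-1) from Br⁻ and 2×(+0) from py sum to -4; with overall charge -2, Fe is +2.
Group 8 minus oxidation state +2 gives a d⁶ configuration for Fe²⁺.
High-spin d⁶ fills as t2g^4 e_g^2 with CFSE 4(−0.4) + 2(+0.6) = -0.4Δₒ = -43 kJ/mol.
For low-spin the configuration is t2g^6 e_g^0: orbital energy -2.4 × 108 = -259 kJ/mol, and 2 additional pairs relative to high-spin add 506 kJ/mol, giving 247 kJ/mol.
E(LS) − E(HS) = 247 − (-43) = 290 kJ/mol.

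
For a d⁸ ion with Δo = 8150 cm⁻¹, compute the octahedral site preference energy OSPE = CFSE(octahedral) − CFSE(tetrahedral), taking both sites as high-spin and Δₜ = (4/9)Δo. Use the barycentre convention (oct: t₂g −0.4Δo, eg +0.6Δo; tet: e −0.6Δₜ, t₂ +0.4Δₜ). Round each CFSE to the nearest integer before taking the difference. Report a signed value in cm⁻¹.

-6882

Octahedral (high-spin): t₂g⁶ eg², CFSE = 6(−0.4) + 2(+0.6) = -1.2Δo = -1.2 × 8150 = -9780 cm⁻¹.
In a tetrahedral site the filling is e⁴ t₂⁴: CFSE(tet) = -0.8Δₜ = -0.8 × (4/9)(8150) = -2898 cm⁻¹.
OSPE = CFSE(oct) − CFSE(tet) = -9780 − (-2898) = -6882 cm⁻¹.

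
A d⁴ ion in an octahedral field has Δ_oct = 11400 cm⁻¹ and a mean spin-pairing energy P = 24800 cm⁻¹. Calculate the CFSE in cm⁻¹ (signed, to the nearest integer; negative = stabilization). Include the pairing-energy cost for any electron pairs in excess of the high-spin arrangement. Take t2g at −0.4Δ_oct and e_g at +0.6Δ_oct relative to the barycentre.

-6840

Since Δ_oct = 11400 cm⁻¹ < P = 24800 cm⁻¹, the complex adopts the high-spin configuration.
That gives t2g^3 e_g^1.
Orbital CFSE = -0.6Δ_oct = -0.6 × 11400 = -6840 cm⁻¹.
High-spin has no excess pairs, so no pairing correction applies.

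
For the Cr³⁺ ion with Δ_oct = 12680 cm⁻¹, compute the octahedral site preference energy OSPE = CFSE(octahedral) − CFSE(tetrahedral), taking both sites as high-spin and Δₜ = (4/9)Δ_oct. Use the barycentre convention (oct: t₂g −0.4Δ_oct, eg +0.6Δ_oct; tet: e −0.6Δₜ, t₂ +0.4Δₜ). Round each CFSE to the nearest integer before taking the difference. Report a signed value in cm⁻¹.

-10708

Cr³⁺: group 6, so d-count = 6 − 3 = 3.
Octahedral (high-spin): t2g^3 e_g^0, CFSE = 3(−0.4) + 0(+0.6) = -1.2Δ_oct = -1.2 × 12680 = -15216 cm⁻¹.
In a tetrahedral site the filling is e^2 t2^1: CFSE(tet) = -0.8Δₜ = -0.8 × (4/9)(12680) = -4508 cm⁻¹.
Subtracting, OSPE = -15216 − (-4508) = -10708 cm⁻¹.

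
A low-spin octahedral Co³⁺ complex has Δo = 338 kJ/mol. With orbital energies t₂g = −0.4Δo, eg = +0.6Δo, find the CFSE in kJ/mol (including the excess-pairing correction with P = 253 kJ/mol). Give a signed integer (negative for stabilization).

Group 9 minus oxidation state +3 gives a d⁶ configuration for Co³⁺.
Electron filling gives t₂g⁶ eg⁰.
CFSE(orbital) = 6×(-0.4Δo) + 0×(0.6Δo) = -2.4Δo; with Δo = 338 kJ/mol that is -811 kJ/mol.
High-spin d⁶ would be t₂g⁴ eg² with 1 pair; low-spin has 3, so 2 excess pairs cost +2P = +506 kJ/mol.
Combining: -811 + 506 = -305 kJ/mol.

-305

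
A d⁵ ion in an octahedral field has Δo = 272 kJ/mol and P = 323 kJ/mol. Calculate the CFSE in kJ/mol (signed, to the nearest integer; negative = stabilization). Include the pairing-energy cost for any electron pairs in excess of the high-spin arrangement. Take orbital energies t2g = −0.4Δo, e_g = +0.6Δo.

With Δo < P the complex is high-spin.
Filling d⁵ accordingly: t2g^3 e_g^2.
Orbital CFSE = 0.0Δo = 0.0 × 272 = 0 kJ/mol.
High-spin has no excess pairs, so no pairing correction applies.

0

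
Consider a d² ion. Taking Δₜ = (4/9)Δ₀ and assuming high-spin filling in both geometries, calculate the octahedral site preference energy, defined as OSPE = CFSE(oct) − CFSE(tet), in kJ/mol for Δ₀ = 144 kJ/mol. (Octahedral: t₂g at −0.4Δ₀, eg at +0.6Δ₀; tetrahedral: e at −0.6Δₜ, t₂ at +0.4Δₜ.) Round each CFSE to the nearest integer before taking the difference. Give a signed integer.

In an octahedral site d² (HS) is t₂g² eg⁰, giving CFSE(oct) = -0.8Δ₀ = -115 kJ/mol.
In a tetrahedral site the filling is e² t₂⁰: CFSE(tet) = -1.2Δₜ = -1.2 × (4/9)(144) = -77 kJ/mol.
OSPE = CFSE(oct) − CFSE(tet) = -115 − (-77) = -38 kJ/mol.

-38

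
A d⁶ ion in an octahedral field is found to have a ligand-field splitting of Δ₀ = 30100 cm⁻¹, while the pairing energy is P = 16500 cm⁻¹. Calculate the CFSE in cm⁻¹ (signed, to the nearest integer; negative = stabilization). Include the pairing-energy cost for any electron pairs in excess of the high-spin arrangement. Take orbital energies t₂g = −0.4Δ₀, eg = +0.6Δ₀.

With Δ₀ > P the complex is low-spin.
That gives t₂g⁶ eg⁰.
Orbital CFSE = -2.4Δ₀ = -2.4 × 30100 = -72240 cm⁻¹.
Excess pairs vs high-spin: 3 − 1 = 2; pairing cost = +33000 cm⁻¹.
Net CFSE = -72240 + 33000 = -39240 cm⁻¹.

-39240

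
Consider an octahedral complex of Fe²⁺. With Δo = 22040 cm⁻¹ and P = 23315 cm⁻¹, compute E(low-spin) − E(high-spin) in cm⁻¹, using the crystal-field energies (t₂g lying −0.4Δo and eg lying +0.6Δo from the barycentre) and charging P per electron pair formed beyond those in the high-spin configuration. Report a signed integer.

2550

Group 8 minus oxidation state +2 gives a d⁶ configuration for Fe²⁺.
High-spin: t₂g⁴ eg², CFSE = -0.4Δo = -8816 cm⁻¹.
Low-spin: t₂g⁶ eg⁰, orbital CFSE = -2.4Δo = -52896 cm⁻¹; plus 2 excess pairs × P = +46630 cm⁻¹; total -6266 cm⁻¹.
The difference is -6266 − (-8816) = 2550 cm⁻¹, so high-spin lies lower.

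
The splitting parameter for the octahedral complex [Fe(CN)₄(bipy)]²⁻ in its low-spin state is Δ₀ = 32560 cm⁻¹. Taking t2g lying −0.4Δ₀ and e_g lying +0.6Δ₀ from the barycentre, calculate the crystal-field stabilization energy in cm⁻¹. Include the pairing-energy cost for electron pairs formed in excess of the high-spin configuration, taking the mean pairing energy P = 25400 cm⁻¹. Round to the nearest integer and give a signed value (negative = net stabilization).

Ligand charges: 4×(-1) from CN⁻ and 1×(+0) from bipy sum to -4; with overall charge -2, Fe is +2.
Fe sits in group 8; removing 2 electrons leaves Fe²⁺ with 8 − 2 = 6 d electrons.
Electron filling gives t2g^6 e_g^0.
Orbital CFSE = 6(-0.4) + 0(0.6) = -2.4Δ₀ = -2.4 × 32560 = -78144 cm⁻¹.
Relative to high-spin t2g^4 e_g^2 (1 paired), the low-spin configuration has 2 additional pairs, contributing +2 × 25400 = +50800 cm⁻¹.
Overall CFSE = -78144 + 50800 = -27344 cm⁻¹.

-27344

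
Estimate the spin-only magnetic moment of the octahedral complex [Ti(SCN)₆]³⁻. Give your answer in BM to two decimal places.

Each SCN⁻ contributes -1; 6 × (-1) = -6. With overall charge -3, Ti is in the +3 oxidation state.
Group 4 minus oxidation state +3 gives a d¹ configuration for Ti³⁺.
Configuration: t2g^1 e_g^0 → 1 unpaired electron.
μ(spin-only) = √[1(1+2)] = √3 ≈ 1.73 BM.

1.73 BM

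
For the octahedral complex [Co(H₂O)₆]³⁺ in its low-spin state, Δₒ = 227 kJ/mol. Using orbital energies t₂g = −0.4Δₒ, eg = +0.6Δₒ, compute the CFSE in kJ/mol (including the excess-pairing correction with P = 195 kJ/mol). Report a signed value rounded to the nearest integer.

-155

H₂O is neutral, so the +3 overall charge sits on Co: oxidation state +3.
Co is in group 9, so Co³⁺ is d⁶ (9 − 3 = 6).
The d⁶ electrons fill as t₂g⁶ eg⁰.
The orbital stabilization is -2.4Δₒ = -2.4 × 227 = -545 kJ/mol.
High-spin d⁶ would be t₂g⁴ eg² with 1 pair; low-spin has 3, so 2 excess pairs cost +2P = +390 kJ/mol.
Overall CFSE = -545 + 390 = -155 kJ/mol.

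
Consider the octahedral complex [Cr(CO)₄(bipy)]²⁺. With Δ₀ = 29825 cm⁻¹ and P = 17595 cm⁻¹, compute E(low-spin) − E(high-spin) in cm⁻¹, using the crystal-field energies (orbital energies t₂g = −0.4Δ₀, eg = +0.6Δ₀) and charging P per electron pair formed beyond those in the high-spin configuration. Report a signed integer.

Ligand charges: 4×(+0) from CO and 1×(+0) from bipy sum to +0; with overall charge +2, Cr is +2.
Cr is in group 6, so Cr²⁺ is d⁴ (6 − 2 = 4).
High-spin: t₂g³ eg¹, CFSE = -0.6Δ₀ = -17895 cm⁻¹.
For low-spin the configuration is t₂g⁴ eg⁰: orbital energy -1.6 × 29825 = -47720 cm⁻¹, and 1 additional pair relative to high-spin adds 17595 cm⁻¹, giving -30125 cm⁻¹.
Thus E(LS) − E(HS) = -12230 cm⁻¹.

-12230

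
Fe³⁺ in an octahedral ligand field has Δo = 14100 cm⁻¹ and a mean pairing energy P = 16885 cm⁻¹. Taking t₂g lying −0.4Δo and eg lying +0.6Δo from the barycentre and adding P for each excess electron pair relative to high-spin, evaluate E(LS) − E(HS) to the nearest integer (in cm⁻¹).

5570

Fe sits in group 8; removing 3 electrons leaves Fe³⁺ with 8 − 3 = 5 d electrons.
High-spin d⁵ fills as t₂g³ eg² with CFSE 3(−0.4) + 2(+0.6) = 0.0Δo = 0 cm⁻¹.
For low-spin the configuration is t₂g⁵ eg⁰: orbital energy -2.0 × 14100 = -28200 cm⁻¹, and 2 additional pairs relative to high-spin add 33770 cm⁻¹, giving 5570 cm⁻¹.
E(LS) − E(HS) = 5570 − (0) = 5570 cm⁻¹.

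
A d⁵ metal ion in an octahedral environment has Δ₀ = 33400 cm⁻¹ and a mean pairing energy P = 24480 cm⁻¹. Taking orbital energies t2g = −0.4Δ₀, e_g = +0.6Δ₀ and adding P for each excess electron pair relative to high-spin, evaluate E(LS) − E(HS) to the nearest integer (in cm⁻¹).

-17840

High-spin: t2g^3 e_g^2, CFSE = 0.0Δ₀ = 0 cm⁻¹.
Low-spin: t2g^5 e_g^0, orbital CFSE = -2.0Δ₀ = -66800 cm⁻¹; plus 2 excess pairs × P = +48960 cm⁻¹; total -17840 cm⁻¹.
E(LS) − E(HS) = -17840 − (0) = -17840 cm⁻¹.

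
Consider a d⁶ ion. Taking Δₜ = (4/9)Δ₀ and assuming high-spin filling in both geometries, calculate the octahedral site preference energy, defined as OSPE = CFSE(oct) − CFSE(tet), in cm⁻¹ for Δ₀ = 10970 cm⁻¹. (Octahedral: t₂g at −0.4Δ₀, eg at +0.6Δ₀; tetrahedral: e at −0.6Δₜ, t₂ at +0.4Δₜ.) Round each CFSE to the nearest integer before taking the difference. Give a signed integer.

In an octahedral site d⁶ (HS) is t2g^4 e_g^2, giving CFSE(oct) = -0.4Δ₀ = -4388 cm⁻¹.
In a tetrahedral site the filling is e^3 t2^3: CFSE(tet) = -0.6Δₜ = -0.6 × (4/9)(10970) = -2925 cm⁻¹.
Subtracting, OSPE = -4388 − (-2925) = -1463 cm⁻¹.

-1463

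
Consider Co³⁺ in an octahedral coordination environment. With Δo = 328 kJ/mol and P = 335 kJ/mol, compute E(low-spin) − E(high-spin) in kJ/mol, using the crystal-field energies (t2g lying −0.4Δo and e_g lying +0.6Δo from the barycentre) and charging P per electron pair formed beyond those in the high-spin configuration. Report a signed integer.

Co is in group 9, so Co³⁺ is d⁶ (9 − 3 = 6).
High-spin d⁶ fills as t2g^4 e_g^2 with CFSE 4(−0.4) + 2(+0.6) = -0.4Δo = -131 kJ/mol.
For low-spin the configuration is t2g^6 e_g^0: orbital energy -2.4 × 328 = -787 kJ/mol, and 2 additional pairs relative to high-spin add 670 kJ/mol, giving -117 kJ/mol.
E(LS) − E(HS) = -117 − (-131) = 14 kJ/mol.

14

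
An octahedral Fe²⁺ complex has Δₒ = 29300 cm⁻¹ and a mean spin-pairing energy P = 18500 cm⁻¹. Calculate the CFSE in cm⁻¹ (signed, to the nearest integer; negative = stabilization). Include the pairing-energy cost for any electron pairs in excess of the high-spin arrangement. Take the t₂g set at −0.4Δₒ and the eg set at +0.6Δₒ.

Fe is in group 8, so Fe²⁺ is d⁶ (8 − 2 = 6).
Here Δₒ > P (29300 > 18500), so the low-spin state is favoured.
Filling d⁶ accordingly: t₂g⁶ eg⁰.
Orbital CFSE = -2.4Δₒ = -2.4 × 29300 = -70320 cm⁻¹.
Excess pairs vs high-spin: 3 − 1 = 2; pairing cost = +37000 cm⁻¹.
Net CFSE = -70320 + 37000 = -33320 cm⁻¹.

-33320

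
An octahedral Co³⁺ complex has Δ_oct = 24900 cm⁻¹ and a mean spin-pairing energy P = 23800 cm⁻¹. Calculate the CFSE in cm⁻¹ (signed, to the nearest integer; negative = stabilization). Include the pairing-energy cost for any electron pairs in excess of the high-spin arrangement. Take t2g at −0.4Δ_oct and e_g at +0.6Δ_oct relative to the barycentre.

Co³⁺: group 9, so d-count = 9 − 3 = 6.
Δ_oct > P, so pairing is preferred: the ground state is low-spin.
That gives t2g^6 e_g^0.
Orbital CFSE = -2.4Δ_oct = -2.4 × 24900 = -59760 cm⁻¹.
Excess pairs vs high-spin: 3 − 1 = 2; pairing cost = +47600 cm⁻¹.
Net CFSE = -59760 + 47600 = -12160 cm⁻¹.

-12160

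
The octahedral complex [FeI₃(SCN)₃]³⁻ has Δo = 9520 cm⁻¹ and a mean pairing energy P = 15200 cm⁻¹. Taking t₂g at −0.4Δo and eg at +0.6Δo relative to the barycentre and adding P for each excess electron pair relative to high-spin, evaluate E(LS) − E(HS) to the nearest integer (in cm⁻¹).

Ligand charges: 3×(-1) from I⁻ and 3×(-1) from SCN⁻ sum to -6; with overall charge -3, Fe is +3.
Fe sits in group 8; removing 3 electrons leaves Fe³⁺ with 8 − 3 = 5 d electrons.
High-spin: t₂g³ eg², CFSE = 0.0Δo = 0 cm⁻¹.
Low-spin: t₂g⁵ eg⁰, orbital CFSE = -2.0Δo = -19040 cm⁻¹; plus 2 excess pairs × P = +30400 cm⁻¹; total 11360 cm⁻¹.
Thus E(LS) − E(HS) = 11360 cm⁻¹.

11360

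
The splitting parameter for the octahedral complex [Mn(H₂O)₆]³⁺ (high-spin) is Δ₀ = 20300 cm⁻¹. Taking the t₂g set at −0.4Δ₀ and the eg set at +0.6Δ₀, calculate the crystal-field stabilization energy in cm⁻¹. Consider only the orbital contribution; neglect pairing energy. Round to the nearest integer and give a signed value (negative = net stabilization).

H₂O is neutral, so the +3 overall charge sits on Mn: oxidation state +3.
Mn is in group 7, so Mn³⁺ is d⁴ (7 − 3 = 4).
Electron filling gives t₂g³ eg¹.
CFSE(orbital) = 3×(-0.4Δ₀) + 1×(0.6Δ₀) = -0.6Δ₀; with Δ₀ = 20300 cm⁻¹ that is -12180 cm⁻¹.

-12180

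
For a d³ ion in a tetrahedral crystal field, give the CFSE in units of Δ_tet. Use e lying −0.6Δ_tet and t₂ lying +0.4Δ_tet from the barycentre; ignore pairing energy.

-0.8 Δ_tet

Tetrahedral splitting is small, so the complex is high-spin.
Configuration: e² t₂¹.
CFSE = 2(-0.6Δ_tet) + 1(0.4Δ_tet) = -1.2Δ_tet + 0.4Δ_tet = -0.8Δ_tet.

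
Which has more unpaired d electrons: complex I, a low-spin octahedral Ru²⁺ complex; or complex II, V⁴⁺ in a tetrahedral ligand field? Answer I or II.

II

I: Ru is in group 8, so Ru²⁺ is d⁶ (8 − 2 = 6); t₂g⁶ eg⁰ → 0 unpaired.
II: V is in group 5, so V⁴⁺ is d¹ (5 − 4 = 1); Tetrahedral splitting is small, so the complex is high-spin; e¹ t₂⁰ → 1 unpaired.
So II has more unpaired electrons.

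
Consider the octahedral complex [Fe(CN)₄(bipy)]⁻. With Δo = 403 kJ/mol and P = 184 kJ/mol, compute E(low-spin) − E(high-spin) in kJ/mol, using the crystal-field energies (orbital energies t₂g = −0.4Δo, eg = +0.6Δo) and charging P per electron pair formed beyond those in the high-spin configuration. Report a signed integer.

-438

Ligand charges: 4×(-1) from CN⁻ and 1×(+0) from bipy sum to -4; with overall charge -1, Fe is +3.
Fe sits in group 8; removing 3 electrons leaves Fe³⁺ with 8 − 3 = 5 d electrons.
High-spin d⁵ fills as t₂g³ eg² with CFSE 3(−0.4) + 2(+0.6) = 0.0Δo = 0 kJ/mol.
Low-spin: t₂g⁵ eg⁰, orbital CFSE = -2.0Δo = -806 kJ/mol; plus 2 excess pairs × P = +368 kJ/mol; total -438 kJ/mol.
E(LS) − E(HS) = -438 − (0) = -438 kJ/mol.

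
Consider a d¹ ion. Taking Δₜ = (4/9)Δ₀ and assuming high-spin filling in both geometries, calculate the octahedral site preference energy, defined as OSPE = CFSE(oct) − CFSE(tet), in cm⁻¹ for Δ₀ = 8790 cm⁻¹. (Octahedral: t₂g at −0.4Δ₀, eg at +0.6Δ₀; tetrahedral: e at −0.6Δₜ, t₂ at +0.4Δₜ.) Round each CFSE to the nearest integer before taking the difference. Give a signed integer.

-1172

Octahedral (high-spin): t2g^1 e_g^0, CFSE = 1(−0.4) + 0(+0.6) = -0.4Δ₀ = -0.4 × 8790 = -3516 cm⁻¹.
Tetrahedral: e^1 t2^0, CFSE = 1(−0.6) + 0(+0.4) = -0.6Δₜ = -0.6 × (4/9) × 8790 = -2344 cm⁻¹.
OSPE = -3516 − (-2344) = -1172 cm⁻¹.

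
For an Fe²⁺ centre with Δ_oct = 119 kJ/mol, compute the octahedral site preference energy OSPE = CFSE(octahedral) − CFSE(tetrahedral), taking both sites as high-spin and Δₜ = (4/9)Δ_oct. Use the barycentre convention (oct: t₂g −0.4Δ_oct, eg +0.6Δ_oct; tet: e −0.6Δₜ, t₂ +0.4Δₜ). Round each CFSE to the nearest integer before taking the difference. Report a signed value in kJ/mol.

Fe is in group 8, so Fe²⁺ is d⁶ (8 − 2 = 6).
Octahedral (high-spin): t₂g⁴ eg², CFSE = 4(−0.4) + 2(+0.6) = -0.4Δ_oct = -0.4 × 119 = -48 kJ/mol.
Tetrahedral: e³ t₂³, CFSE = 3(−0.6) + 3(+0.4) = -0.6Δₜ = -0.6 × (4/9) × 119 = -32 kJ/mol.
OSPE = -48 − (-32) = -16 kJ/mol.

-16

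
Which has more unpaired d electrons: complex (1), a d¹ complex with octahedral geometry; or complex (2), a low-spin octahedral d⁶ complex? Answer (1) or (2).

(1): For octahedral d¹ the high- and low-spin configurations coincide; t2g^1 e_g^0 → 1 unpaired.
(2): t2g^6 e_g^0 → 0 unpaired.
So (1) has more unpaired electrons.

(1)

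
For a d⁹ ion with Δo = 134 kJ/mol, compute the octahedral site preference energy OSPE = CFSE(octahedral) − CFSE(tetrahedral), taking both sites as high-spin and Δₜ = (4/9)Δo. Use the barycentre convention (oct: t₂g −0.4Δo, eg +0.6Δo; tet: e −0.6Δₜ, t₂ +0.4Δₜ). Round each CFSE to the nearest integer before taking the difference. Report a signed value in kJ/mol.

In an octahedral site d⁹ (HS) is t2g^6 e_g^3, giving CFSE(oct) = -0.6Δo = -80 kJ/mol.
In a tetrahedral site the filling is e^4 t2^5: CFSE(tet) = -0.4Δₜ = -0.4 × (4/9)(134) = -24 kJ/mol.
Subtracting, OSPE = -80 − (-24) = -56 kJ/mol.

-56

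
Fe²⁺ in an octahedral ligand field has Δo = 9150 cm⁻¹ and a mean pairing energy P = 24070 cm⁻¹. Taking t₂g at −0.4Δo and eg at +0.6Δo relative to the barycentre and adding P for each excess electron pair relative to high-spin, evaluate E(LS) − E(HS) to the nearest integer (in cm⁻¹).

29840

Fe sits in group 8; removing 2 electrons leaves Fe²⁺ with 8 − 2 = 6 d electrons.
High-spin d⁶ fills as t₂g⁴ eg² with CFSE 4(−0.4) + 2(+0.6) = -0.4Δo = -3660 cm⁻¹.
For low-spin the configuration is t₂g⁶ eg⁰: orbital energy -2.4 × 9150 = -21960 cm⁻¹, and 2 additional pairs relative to high-spin add 48140 cm⁻¹, giving 26180 cm⁻¹.
The difference is 26180 − (-3660) = 29840 cm⁻¹, so high-spin lies lower.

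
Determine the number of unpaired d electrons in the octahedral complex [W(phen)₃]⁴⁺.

2

phen is neutral, so the +4 overall charge sits on W: oxidation state +4.
W⁴⁺: group 6, so d-count = 6 − 4 = 2.
Configuration: t2g^2 e_g^0, giving 2 unpaired electrons.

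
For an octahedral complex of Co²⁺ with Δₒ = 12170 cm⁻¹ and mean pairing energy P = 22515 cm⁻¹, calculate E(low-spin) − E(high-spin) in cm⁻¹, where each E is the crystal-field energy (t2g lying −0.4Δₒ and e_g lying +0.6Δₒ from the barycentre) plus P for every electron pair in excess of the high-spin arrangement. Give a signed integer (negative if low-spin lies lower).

10345

Group 9 minus oxidation state +2 gives a d⁷ configuration for Co²⁺.
High-spin d⁷ fills as t2g^5 e_g^2 with CFSE 5(−0.4) + 2(+0.6) = -0.8Δₒ = -9736 cm⁻¹.
For low-spin the configuration is t2g^6 e_g^1: orbital energy -1.8 × 12170 = -21906 cm⁻¹, and 1 additional pair relative to high-spin adds 22515 cm⁻¹, giving 609 cm⁻¹.
E(LS) − E(HS) = 609 − (-9736) = 10345 cm⁻¹.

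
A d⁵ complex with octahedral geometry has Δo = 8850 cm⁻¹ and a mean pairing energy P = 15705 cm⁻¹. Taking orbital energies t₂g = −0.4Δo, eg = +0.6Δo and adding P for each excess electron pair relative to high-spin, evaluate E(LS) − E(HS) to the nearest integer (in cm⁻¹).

High-spin: t₂g³ eg², CFSE = 0.0Δo = 0 cm⁻¹.
Low-spin: t₂g⁵ eg⁰, orbital CFSE = -2.0Δo = -17700 cm⁻¹; plus 2 excess pairs × P = +31410 cm⁻¹; total 13710 cm⁻¹.
The difference is 13710 − (0) = 13710 cm⁻¹, so high-spin lies lower.

13710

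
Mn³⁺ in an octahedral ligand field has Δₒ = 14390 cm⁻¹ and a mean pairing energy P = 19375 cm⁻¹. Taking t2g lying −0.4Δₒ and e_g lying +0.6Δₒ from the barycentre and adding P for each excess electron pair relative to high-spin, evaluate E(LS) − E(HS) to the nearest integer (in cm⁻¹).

4985

Mn is in group 7, so Mn³⁺ is d⁴ (7 − 3 = 4).
High-spin: t2g^3 e_g^1, CFSE = -0.6Δₒ = -8634 cm⁻¹.
Low-spin: t2g^4 e_g^0, orbital CFSE = -1.6Δₒ = -23024 cm⁻¹; plus 1 excess pair × P = +19375 cm⁻¹; total -3649 cm⁻¹.
E(LS) − E(HS) = -3649 − (-8634) = 4985 cm⁻¹.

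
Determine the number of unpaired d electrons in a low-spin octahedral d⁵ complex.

1

Configuration: t₂g⁵ eg⁰, giving 1 unpaired electron.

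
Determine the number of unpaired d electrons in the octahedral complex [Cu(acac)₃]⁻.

Each acac⁻ contributes -1; 3 × (-1) = -3. With overall charge -1, Cu is in the +2 oxidation state.
Cu²⁺: group 11, so d-count = 11 − 2 = 9.
For octahedral d⁹ the high- and low-spin configurations coincide.
Configuration: t₂g⁶ eg³, giving 1 unpaired electron.

1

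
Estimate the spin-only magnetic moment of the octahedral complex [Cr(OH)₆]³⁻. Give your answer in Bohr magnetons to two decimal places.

3.87 Bohr magnetons

Each OH⁻ contributes -1; 6 × (-1) = -6. With overall charge -3, Cr is in the +3 oxidation state.
Cr sits in group 6; removing 3 electrons leaves Cr³⁺ with 6 − 3 = 3 d electrons.
Configuration: t₂g³ eg⁰ → 3 unpaired electrons.
μ(spin-only) = √[3(3+2)] = √15 ≈ 3.87 Bohr magnetons.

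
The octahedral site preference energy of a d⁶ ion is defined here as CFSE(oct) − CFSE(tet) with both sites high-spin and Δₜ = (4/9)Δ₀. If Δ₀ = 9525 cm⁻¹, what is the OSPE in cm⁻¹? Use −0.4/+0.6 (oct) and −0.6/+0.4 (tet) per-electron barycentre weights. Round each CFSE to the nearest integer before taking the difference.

-1270

In an octahedral site d⁶ (HS) is t₂g⁴ eg², giving CFSE(oct) = -0.4Δ₀ = -3810 cm⁻¹.
Tetrahedral e³ t₂³ gives -0.6Δₜ = -0.6 × (4/9) × 9525 = -2540 cm⁻¹.
Subtracting, OSPE = -3810 − (-2540) = -1270 cm⁻¹.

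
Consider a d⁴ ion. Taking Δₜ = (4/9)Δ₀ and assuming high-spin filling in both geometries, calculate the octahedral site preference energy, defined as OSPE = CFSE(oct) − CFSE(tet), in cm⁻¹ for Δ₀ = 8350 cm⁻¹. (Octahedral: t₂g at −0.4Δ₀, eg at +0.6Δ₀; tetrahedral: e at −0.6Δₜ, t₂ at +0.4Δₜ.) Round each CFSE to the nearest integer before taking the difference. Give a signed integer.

-3526

In an octahedral site d⁴ (HS) is t₂g³ eg¹, giving CFSE(oct) = -0.6Δ₀ = -5010 cm⁻¹.
Tetrahedral e² t₂² gives -0.4Δₜ = -0.4 × (4/9) × 8350 = -1484 cm⁻¹.
OSPE = -5010 − (-1484) = -3526 cm⁻¹.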